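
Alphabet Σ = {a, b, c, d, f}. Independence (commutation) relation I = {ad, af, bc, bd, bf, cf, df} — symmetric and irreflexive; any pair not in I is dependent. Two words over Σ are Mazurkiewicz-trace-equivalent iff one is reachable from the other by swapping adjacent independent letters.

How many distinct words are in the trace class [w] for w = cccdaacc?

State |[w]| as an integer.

drop 0:c onto floor
drop 1:c onto {0:c}
drop 2:c onto {1:c}
drop 3:d onto {2:c}
drop 4:a onto {2:c}
drop 5:a onto {4:a}
drop 6:c onto {3:d, 5:a}
drop 7:c onto {6:c}
ground layer = {0:c}
drop-orders for the pieces not yet dropped (sum over which currently-grounded one goes next):
  1 to go: {7} 1
  2 to go: {6,7} 1
  3 to go: {3,6,7} 1  {5,6,7} 1
  4 to go: {3,5,6,7} 2  {4,5,6,7} 1
  5 to go: {3,4,5,6,7} 3
  6 to go: {2,3,4,5,6,7} 3
  if 0:c drops first: 3 orders

3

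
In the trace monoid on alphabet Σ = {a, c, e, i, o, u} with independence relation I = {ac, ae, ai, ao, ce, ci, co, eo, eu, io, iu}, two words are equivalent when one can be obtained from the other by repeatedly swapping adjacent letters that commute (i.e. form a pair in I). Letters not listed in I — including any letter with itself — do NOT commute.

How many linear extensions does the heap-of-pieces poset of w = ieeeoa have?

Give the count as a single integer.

#0=i has no predecessor
#1=e depends on [0:i]
#2=e depends on [1:e]
#3=e depends on [2:e]
#4=o has no predecessor
#5=a has no predecessor
sources: [0:i, 4:o, 5:a]
N(rest) = Σ N(rest − s) over sources s of rest; N(one piece) = 1:
  size 1 → [3]=1  [4]=1  [5]=1
  size 2 → [2,3]=1  [3,4]=2  [3,5]=2  [4,5]=2
  size 3 → [1,2,3]=1  [2,3,4]=3  [2,3,5]=3  [3,4,5]=6
  size 4 → [0,1,2,3]=1  [1,2,3,4]=4  [1,2,3,5]=4  [2,3,4,5]=12
  first=0(i) contributes 20
  first=4(o) contributes 5
  first=5(a) contributes 5
|[w]| = 30

30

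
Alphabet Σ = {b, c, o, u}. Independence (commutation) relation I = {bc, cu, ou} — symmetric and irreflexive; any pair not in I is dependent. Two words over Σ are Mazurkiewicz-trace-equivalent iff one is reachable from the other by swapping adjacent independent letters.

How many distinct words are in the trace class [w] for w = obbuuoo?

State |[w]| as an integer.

drop 0:o onto floor
drop 1:b onto {0:o}
drop 2:b onto {1:b}
drop 3:u onto {2:b}
drop 4:u onto {3:u}
drop 5:o onto {2:b}
drop 6:o onto {5:o}
ground layer = {0:o}
drop-orders for the pieces not yet dropped (sum over which currently-grounded one goes next):
  1 to go: {4} 1  {6} 1
  2 to go: {3,4} 1  {4,6} 2  {5,6} 1
  3 to go: {3,4,6} 3  {4,5,6} 3
  4 to go: {3,4,5,6} 6
  5 to go: {2,3,4,5,6} 6
  if 0:o drops first: 6 orders

6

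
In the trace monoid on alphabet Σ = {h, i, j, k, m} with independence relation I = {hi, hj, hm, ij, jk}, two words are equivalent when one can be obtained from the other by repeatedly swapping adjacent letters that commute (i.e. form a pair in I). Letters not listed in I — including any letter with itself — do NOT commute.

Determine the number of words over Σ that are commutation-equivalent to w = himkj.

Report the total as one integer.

7

piece 0:h — minimal
piece 1:i — minimal
piece 2:m rests on {1:i}
piece 3:k rests on {0:h, 2:m}
piece 4:j rests on {2:m}
minimal pieces: {0:h, 1:i}
ways to finish when only these pieces remain (= sum over removing one remaining piece with nothing left below it):
  1 left: {3}→1  {4}→1
  2 left: {0,3}→1  {3,4}→2
  3 left: {0,3,4}→3  {2,3,4}→2
  placing 0:h first → 2 extensions
  placing 1:i first → 5 extensions
total linear extensions = 7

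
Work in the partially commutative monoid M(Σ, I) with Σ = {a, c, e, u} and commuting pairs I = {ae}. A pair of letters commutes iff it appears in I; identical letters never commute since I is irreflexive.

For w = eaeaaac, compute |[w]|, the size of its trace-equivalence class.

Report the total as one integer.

15

drop 0:e onto floor
drop 1:a onto floor
drop 2:e onto {0:e}
drop 3:a onto {1:a}
drop 4:a onto {3:a}
drop 5:a onto {4:a}
drop 6:c onto {2:e, 5:a}
ground layer = {0:e, 1:a}
drop-orders for the pieces not yet dropped (sum over which currently-grounded one goes next):
  1 to go: {6} 1
  2 to go: {2,6} 1  {5,6} 1
  3 to go: {0,2,6} 1  {2,5,6} 2  {4,5,6} 1
  4 to go: {0,2,5,6} 3  {2,4,5,6} 3  {3,4,5,6} 1
  5 to go: {0,2,4,5,6} 6  {1,3,4,5,6} 1  {2,3,4,5,6} 4
  if 0:e drops first: 5 orders
  if 1:a drops first: 10 orders
heap linearizations: 15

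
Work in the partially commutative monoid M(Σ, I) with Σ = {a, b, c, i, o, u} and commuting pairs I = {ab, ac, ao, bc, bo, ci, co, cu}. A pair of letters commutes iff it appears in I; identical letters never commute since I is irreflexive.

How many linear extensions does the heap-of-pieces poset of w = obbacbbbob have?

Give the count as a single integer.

0(o) covers ∅
1(b) covers ∅
2(b) covers 1:b
3(a) covers ∅
4(c) covers ∅
5(b) covers 2:b
6(b) covers 5:b
7(b) covers 6:b
8(o) covers 0:o
9(b) covers 7:b
floor of heap: 0:o, 1:b, 3:a, 4:c
completions by unplaced set U, small U first (add the entries for U minus each lowest piece of U):
  |U|=1: {3}:1  {4}:1  {8}:1  {9}:1
  |U|=2: {0,8}:1  {3,4}:2  {3,8}:2  {3,9}:2  {4,8}:2  {4,9}:2  {7,9}:1  {8,9}:2
  |U|=3: {0,3,8}:3  {0,4,8}:3  {0,8,9}:3  {3,4,8}:6  {3,4,9}:6  {3,7,9}:3  {3,8,9}:6  {4,7,9}:3  {4,8,9}:6  {6,7,9}:1  {7,8,9}:3
  |U|=4: {0,3,4,8}:12  {0,3,8,9}:12  {0,4,8,9}:12  {0,7,8,9}:6  {3,4,7,9}:12  {3,4,8,9}:24  {3,6,7,9}:4  {3,7,8,9}:12  {4,6,7,9}:4  {4,7,8,9}:12  {5,6,7,9}:1  {6,7,8,9}:4
  |U|=5: {0,3,4,8,9}:60  {0,3,7,8,9}:30  {0,4,7,8,9}:30  {0,6,7,8,9}:10  {2,5,6,7,9}:1  {3,4,6,7,9}:20  {3,4,7,8,9}:60  {3,5,6,7,9}:5  {3,6,7,8,9}:20  {4,5,6,7,9}:5  {4,6,7,8,9}:20  {5,6,7,8,9}:5
  |U|=6: {0,3,4,7,8,9}:180  {0,3,6,7,8,9}:60  {0,4,6,7,8,9}:60  {0,5,6,7,8,9}:15  {1,2,5,6,7,9}:1  {2,3,5,6,7,9}:6  {2,4,5,6,7,9}:6  {2,5,6,7,8,9}:6  {3,4,5,6,7,9}:30  {3,4,6,7,8,9}:120  {3,5,6,7,8,9}:30  {4,5,6,7,8,9}:30
  |U|=7: {0,2,5,6,7,8,9}:21  {0,3,4,6,7,8,9}:420  {0,3,5,6,7,8,9}:105  {0,4,5,6,7,8,9}:105  {1,2,3,5,6,7,9}:7  {1,2,4,5,6,7,9}:7  {1,2,5,6,7,8,9}:7  {2,3,4,5,6,7,9}:42  {2,3,5,6,7,8,9}:42  {2,4,5,6,7,8,9}:42  {3,4,5,6,7,8,9}:210
  |U|=8: {0,1,2,5,6,7,8,9}:28  {0,2,3,5,6,7,8,9}:168  {0,2,4,5,6,7,8,9}:168  {0,3,4,5,6,7,8,9}:840  {1,2,3,4,5,6,7,9}:56  {1,2,3,5,6,7,8,9}:56  {1,2,4,5,6,7,8,9}:56  {2,3,4,5,6,7,8,9}:336
  start at 0(o): 504
  start at 1(b): 1512
  start at 3(a): 252
  start at 4(c): 252
sum over floor = 2520

2520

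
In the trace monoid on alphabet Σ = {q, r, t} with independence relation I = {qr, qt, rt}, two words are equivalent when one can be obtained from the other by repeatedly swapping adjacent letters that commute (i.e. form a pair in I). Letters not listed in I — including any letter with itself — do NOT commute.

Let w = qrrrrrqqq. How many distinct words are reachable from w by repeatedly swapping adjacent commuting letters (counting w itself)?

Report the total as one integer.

126

drop 0:q onto floor
drop 1:r onto floor
drop 2:r onto {1:r}
drop 3:r onto {2:r}
drop 4:r onto {3:r}
drop 5:r onto {4:r}
drop 6:q onto {0:q}
drop 7:q onto {6:q}
drop 8:q onto {7:q}
ground layer = {0:q, 1:r}
drop-orders for the pieces not yet dropped (sum over which currently-grounded one goes next):
  1 to go: {5} 1  {8} 1
  2 to go: {4,5} 1  {5,8} 2  {7,8} 1
  3 to go: {3,4,5} 1  {4,5,8} 3  {5,7,8} 3  {6,7,8} 1
  4 to go: {0,6,7,8} 1  {2,3,4,5} 1  {3,4,5,8} 4  {4,5,7,8} 6  {5,6,7,8} 4
  5 to go: {0,5,6,7,8} 5  {1,2,3,4,5} 1  {2,3,4,5,8} 5  {3,4,5,7,8} 10  {4,5,6,7,8} 10
  6 to go: {0,4,5,6,7,8} 15  {1,2,3,4,5,8} 6  {2,3,4,5,7,8} 15  {3,4,5,6,7,8} 20
  7 to go: {0,3,4,5,6,7,8} 35  {1,2,3,4,5,7,8} 21  {2,3,4,5,6,7,8} 35
  if 0:q drops first: 56 orders
  if 1:r drops first: 70 orders
heap linearizations: 126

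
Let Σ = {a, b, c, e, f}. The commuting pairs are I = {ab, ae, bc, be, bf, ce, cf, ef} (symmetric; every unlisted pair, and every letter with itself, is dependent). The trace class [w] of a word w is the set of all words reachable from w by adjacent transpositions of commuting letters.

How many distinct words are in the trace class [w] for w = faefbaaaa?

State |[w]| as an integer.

#0=f has no predecessor
#1=a depends on [0:f]
#2=e has no predecessor
#3=f depends on [1:a]
#4=b has no predecessor
#5=a depends on [3:f]
#6=a depends on [5:a]
#7=a depends on [6:a]
#8=a depends on [7:a]
sources: [0:f, 2:e, 4:b]
N(rest) = Σ N(rest − s) over sources s of rest; N(one piece) = 1:
  size 1 → [2]=1  [4]=1  [8]=1
  size 2 → [2,4]=2  [2,8]=2  [4,8]=2  [7,8]=1
  size 3 → [2,4,8]=6  [2,7,8]=3  [4,7,8]=3  [6,7,8]=1
  size 4 → [2,4,7,8]=12  [2,6,7,8]=4  [4,6,7,8]=4  [5,6,7,8]=1
  size 5 → [2,4,6,7,8]=20  [2,5,6,7,8]=5  [3,5,6,7,8]=1  [4,5,6,7,8]=5
  size 6 → [1,3,5,6,7,8]=1  [2,3,5,6,7,8]=6  [2,4,5,6,7,8]=30  [3,4,5,6,7,8]=6
  size 7 → [0,1,3,5,6,7,8]=1  [1,2,3,5,6,7,8]=7  [1,3,4,5,6,7,8]=7  [2,3,4,5,6,7,8]=42
  first=0(f) contributes 56
  first=2(e) contributes 8
  first=4(b) contributes 8
|[w]| = 72

72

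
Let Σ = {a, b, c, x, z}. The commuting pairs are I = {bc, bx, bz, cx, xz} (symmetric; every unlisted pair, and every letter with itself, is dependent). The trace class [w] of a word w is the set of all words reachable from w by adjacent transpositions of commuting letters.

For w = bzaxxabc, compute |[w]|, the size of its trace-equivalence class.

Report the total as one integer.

piece 0:b — minimal
piece 1:z — minimal
piece 2:a rests on {0:b, 1:z}
piece 3:x rests on {2:a}
piece 4:x rests on {3:x}
piece 5:a rests on {4:x}
piece 6:b rests on {5:a}
piece 7:c rests on {5:a}
minimal pieces: {0:b, 1:z}
ways to finish when only these pieces remain (= sum over removing one remaining piece with nothing left below it):
  1 left: {6}→1  {7}→1
  2 left: {6,7}→2
  3 left: {5,6,7}→2
  4 left: {4,5,6,7}→2
  5 left: {3,4,5,6,7}→2
  6 left: {2,3,4,5,6,7}→2
  placing 0:b first → 2 extensions
  placing 1:z first → 2 extensions
total linear extensions = 4

4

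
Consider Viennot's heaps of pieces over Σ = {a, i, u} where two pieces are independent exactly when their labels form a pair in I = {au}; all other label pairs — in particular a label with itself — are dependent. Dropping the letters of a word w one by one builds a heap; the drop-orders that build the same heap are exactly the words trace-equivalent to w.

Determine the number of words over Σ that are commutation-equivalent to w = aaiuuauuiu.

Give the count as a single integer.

drop 0:a onto floor
drop 1:a onto {0:a}
drop 2:i onto {1:a}
drop 3:u onto {2:i}
drop 4:u onto {3:u}
drop 5:a onto {2:i}
drop 6:u onto {4:u}
drop 7:u onto {6:u}
drop 8:i onto {5:a, 7:u}
drop 9:u onto {8:i}
ground layer = {0:a}
drop-orders for the pieces not yet dropped (sum over which currently-grounded one goes next):
  1 to go: {9} 1
  2 to go: {8,9} 1
  3 to go: {5,8,9} 1  {7,8,9} 1
  4 to go: {5,7,8,9} 2  {6,7,8,9} 1
  5 to go: {4,6,7,8,9} 1  {5,6,7,8,9} 3
  6 to go: {3,4,6,7,8,9} 1  {4,5,6,7,8,9} 4
  7 to go: {3,4,5,6,7,8,9} 5
  8 to go: {2,3,4,5,6,7,8,9} 5
  if 0:a drops first: 5 orders

5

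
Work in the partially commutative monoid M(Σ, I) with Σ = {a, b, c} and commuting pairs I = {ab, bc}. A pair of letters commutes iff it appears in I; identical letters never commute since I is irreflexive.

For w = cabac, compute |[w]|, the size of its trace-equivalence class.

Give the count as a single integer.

drop 0:c onto floor
drop 1:a onto {0:c}
drop 2:b onto floor
drop 3:a onto {1:a}
drop 4:c onto {3:a}
ground layer = {0:c, 2:b}
drop-orders for the pieces not yet dropped (sum over which currently-grounded one goes next):
  1 to go: {2} 1  {4} 1
  2 to go: {2,4} 2  {3,4} 1
  3 to go: {1,3,4} 1  {2,3,4} 3
  if 0:c drops first: 4 orders
  if 2:b drops first: 1 orders
heap linearizations: 5

5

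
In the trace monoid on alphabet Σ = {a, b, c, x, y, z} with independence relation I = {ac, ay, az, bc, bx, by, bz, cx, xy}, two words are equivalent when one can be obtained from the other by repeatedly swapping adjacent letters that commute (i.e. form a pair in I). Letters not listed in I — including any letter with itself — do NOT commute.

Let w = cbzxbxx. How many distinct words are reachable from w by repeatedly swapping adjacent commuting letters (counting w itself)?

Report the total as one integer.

drop 0:c onto floor
drop 1:b onto floor
drop 2:z onto {0:c}
drop 3:x onto {2:z}
drop 4:b onto {1:b}
drop 5:x onto {3:x}
drop 6:x onto {5:x}
ground layer = {0:c, 1:b}
drop-orders for the pieces not yet dropped (sum over which currently-grounded one goes next):
  1 to go: {4} 1  {6} 1
  2 to go: {1,4} 1  {4,6} 2  {5,6} 1
  3 to go: {1,4,6} 3  {3,5,6} 1  {4,5,6} 3
  4 to go: {1,4,5,6} 6  {2,3,5,6} 1  {3,4,5,6} 4
  5 to go: {0,2,3,5,6} 1  {1,3,4,5,6} 10  {2,3,4,5,6} 5
  if 0:c drops first: 15 orders
  if 1:b drops first: 6 orders
heap linearizations: 21

21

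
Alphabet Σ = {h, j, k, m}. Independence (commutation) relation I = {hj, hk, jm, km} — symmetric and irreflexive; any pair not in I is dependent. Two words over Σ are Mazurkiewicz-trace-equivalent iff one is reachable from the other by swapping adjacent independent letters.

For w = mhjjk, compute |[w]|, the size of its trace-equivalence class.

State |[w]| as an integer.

piece 0:m — minimal
piece 1:h rests on {0:m}
piece 2:j — minimal
piece 3:j rests on {2:j}
piece 4:k rests on {3:j}
minimal pieces: {0:m, 2:j}
ways to finish when only these pieces remain (= sum over removing one remaining piece with nothing left below it):
  1 left: {1}→1  {4}→1
  2 left: {0,1}→1  {1,4}→2  {3,4}→1
  3 left: {0,1,4}→3  {1,3,4}→3  {2,3,4}→1
  placing 0:m first → 4 extensions
  placing 2:j first → 6 extensions
total linear extensions = 10

10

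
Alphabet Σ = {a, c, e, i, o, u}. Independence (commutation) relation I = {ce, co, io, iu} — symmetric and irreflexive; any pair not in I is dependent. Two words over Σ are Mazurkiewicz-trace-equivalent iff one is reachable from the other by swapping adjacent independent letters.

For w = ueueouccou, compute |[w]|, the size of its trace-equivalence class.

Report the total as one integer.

3

#0=u has no predecessor
#1=e depends on [0:u]
#2=u depends on [1:e]
#3=e depends on [2:u]
#4=o depends on [3:e]
#5=u depends on [4:o]
#6=c depends on [5:u]
#7=c depends on [6:c]
#8=o depends on [5:u]
#9=u depends on [7:c, 8:o]
sources: [0:u]
N(rest) = Σ N(rest − s) over sources s of rest; N(one piece) = 1:
  size 1 → [9]=1
  size 2 → [7,9]=1  [8,9]=1
  size 3 → [6,7,9]=1  [7,8,9]=2
  size 4 → [6,7,8,9]=3
  size 5 → [5,6,7,8,9]=3
  size 6 → [4,5,6,7,8,9]=3
  size 7 → [3,4,5,6,7,8,9]=3
  size 8 → [2,3,4,5,6,7,8,9]=3
  first=0(u) contributes 3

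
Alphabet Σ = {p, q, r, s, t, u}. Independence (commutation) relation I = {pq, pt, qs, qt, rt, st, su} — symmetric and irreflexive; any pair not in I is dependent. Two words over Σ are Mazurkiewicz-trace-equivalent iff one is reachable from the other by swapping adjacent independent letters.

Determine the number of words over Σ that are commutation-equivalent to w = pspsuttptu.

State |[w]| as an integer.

0(p) covers ∅
1(s) covers 0:p
2(p) covers 1:s
3(s) covers 2:p
4(u) covers 2:p
5(t) covers 4:u
6(t) covers 5:t
7(p) covers 3:s, 4:u
8(t) covers 6:t
9(u) covers 7:p, 8:t
floor of heap: 0:p
completions by unplaced set U, small U first (add the entries for U minus each lowest piece of U):
  |U|=1: {9}:1
  |U|=2: {7,9}:1  {8,9}:1
  |U|=3: {3,7,9}:1  {6,8,9}:1  {7,8,9}:2
  |U|=4: {3,7,8,9}:3  {5,6,8,9}:1  {6,7,8,9}:3
  |U|=5: {3,6,7,8,9}:6  {5,6,7,8,9}:4
  |U|=6: {3,5,6,7,8,9}:10  {4,5,6,7,8,9}:4
  |U|=7: {3,4,5,6,7,8,9}:14
  |U|=8: {2,3,4,5,6,7,8,9}:14
  start at 0(p): 14

14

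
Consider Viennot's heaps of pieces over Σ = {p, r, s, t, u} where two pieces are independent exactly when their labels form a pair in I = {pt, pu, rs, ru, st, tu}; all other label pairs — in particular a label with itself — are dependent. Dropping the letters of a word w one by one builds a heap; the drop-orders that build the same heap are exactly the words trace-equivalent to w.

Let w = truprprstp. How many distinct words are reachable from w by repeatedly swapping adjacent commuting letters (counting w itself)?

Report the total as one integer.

0(t) covers ∅
1(r) covers 0:t
2(u) covers ∅
3(p) covers 1:r
4(r) covers 3:p
5(p) covers 4:r
6(r) covers 5:p
7(s) covers 2:u, 5:p
8(t) covers 6:r
9(p) covers 6:r, 7:s
floor of heap: 0:t, 2:u
completions by unplaced set U, small U first (add the entries for U minus each lowest piece of U):
  |U|=1: {8}:1  {9}:1
  |U|=2: {7,9}:1  {8,9}:2
  |U|=3: {2,7,9}:1  {6,8,9}:2  {7,8,9}:3
  |U|=4: {2,7,8,9}:4  {6,7,8,9}:5
  |U|=5: {2,6,7,8,9}:9  {5,6,7,8,9}:5
  |U|=6: {2,5,6,7,8,9}:14  {4,5,6,7,8,9}:5
  |U|=7: {2,4,5,6,7,8,9}:19  {3,4,5,6,7,8,9}:5
  |U|=8: {1,3,4,5,6,7,8,9}:5  {2,3,4,5,6,7,8,9}:24
  start at 0(t): 29
  start at 2(u): 5
sum over floor = 34

34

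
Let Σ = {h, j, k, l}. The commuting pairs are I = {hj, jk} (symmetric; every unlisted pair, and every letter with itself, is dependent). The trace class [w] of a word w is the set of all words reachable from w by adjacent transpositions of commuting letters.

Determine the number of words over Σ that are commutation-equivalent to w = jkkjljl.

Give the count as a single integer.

6

piece 0:j — minimal
piece 1:k — minimal
piece 2:k rests on {1:k}
piece 3:j rests on {0:j}
piece 4:l rests on {2:k, 3:j}
piece 5:j rests on {4:l}
piece 6:l rests on {5:j}
minimal pieces: {0:j, 1:k}
ways to finish when only these pieces remain (= sum over removing one remaining piece with nothing left below it):
  1 left: {6}→1
  2 left: {5,6}→1
  3 left: {4,5,6}→1
  4 left: {2,4,5,6}→1  {3,4,5,6}→1
  5 left: {0,3,4,5,6}→1  {1,2,4,5,6}→1  {2,3,4,5,6}→2
  placing 0:j first → 3 extensions
  placing 1:k first → 3 extensions
total linear extensions = 6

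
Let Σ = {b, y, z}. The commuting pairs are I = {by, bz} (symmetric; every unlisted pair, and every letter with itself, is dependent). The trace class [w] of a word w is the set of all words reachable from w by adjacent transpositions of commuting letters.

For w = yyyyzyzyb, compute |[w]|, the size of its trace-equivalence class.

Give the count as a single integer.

#0=y has no predecessor
#1=y depends on [0:y]
#2=y depends on [1:y]
#3=y depends on [2:y]
#4=z depends on [3:y]
#5=y depends on [4:z]
#6=z depends on [5:y]
#7=y depends on [6:z]
#8=b has no predecessor
sources: [0:y, 8:b]
N(rest) = Σ N(rest − s) over sources s of rest; N(one piece) = 1:
  size 1 → [7]=1  [8]=1
  size 2 → [6,7]=1  [7,8]=2
  size 3 → [5,6,7]=1  [6,7,8]=3
  size 4 → [4,5,6,7]=1  [5,6,7,8]=4
  size 5 → [3,4,5,6,7]=1  [4,5,6,7,8]=5
  size 6 → [2,3,4,5,6,7]=1  [3,4,5,6,7,8]=6
  size 7 → [1,2,3,4,5,6,7]=1  [2,3,4,5,6,7,8]=7
  first=0(y) contributes 8
  first=8(b) contributes 1
|[w]| = 9

9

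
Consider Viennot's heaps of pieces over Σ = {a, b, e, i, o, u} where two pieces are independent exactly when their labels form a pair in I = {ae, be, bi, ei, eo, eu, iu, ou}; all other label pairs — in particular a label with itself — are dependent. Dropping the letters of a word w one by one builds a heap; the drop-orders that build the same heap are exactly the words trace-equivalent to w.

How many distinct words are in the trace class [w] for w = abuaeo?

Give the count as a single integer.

drop 0:a onto floor
drop 1:b onto {0:a}
drop 2:u onto {1:b}
drop 3:a onto {2:u}
drop 4:e onto floor
drop 5:o onto {3:a}
ground layer = {0:a, 4:e}
drop-orders for the pieces not yet dropped (sum over which currently-grounded one goes next):
  1 to go: {4} 1  {5} 1
  2 to go: {3,5} 1  {4,5} 2
  3 to go: {2,3,5} 1  {3,4,5} 3
  4 to go: {1,2,3,5} 1  {2,3,4,5} 4
  if 0:a drops first: 5 orders
  if 4:e drops first: 1 orders
heap linearizations: 6

6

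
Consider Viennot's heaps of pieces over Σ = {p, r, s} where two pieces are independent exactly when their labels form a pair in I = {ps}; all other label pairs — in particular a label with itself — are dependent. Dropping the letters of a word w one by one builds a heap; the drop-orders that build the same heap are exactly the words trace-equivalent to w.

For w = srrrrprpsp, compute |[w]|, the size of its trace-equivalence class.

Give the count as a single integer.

piece 0:s — minimal
piece 1:r rests on {0:s}
piece 2:r rests on {1:r}
piece 3:r rests on {2:r}
piece 4:r rests on {3:r}
piece 5:p rests on {4:r}
piece 6:r rests on {5:p}
piece 7:p rests on {6:r}
piece 8:s rests on {6:r}
piece 9:p rests on {7:p}
minimal pieces: {0:s}
ways to finish when only these pieces remain (= sum over removing one remaining piece with nothing left below it):
  1 left: {8}→1  {9}→1
  2 left: {7,9}→1  {8,9}→2
  3 left: {7,8,9}→3
  4 left: {6,7,8,9}→3
  5 left: {5,6,7,8,9}→3
  6 left: {4,5,6,7,8,9}→3
  7 left: {3,4,5,6,7,8,9}→3
  8 left: {2,3,4,5,6,7,8,9}→3
  placing 0:s first → 3 extensions

3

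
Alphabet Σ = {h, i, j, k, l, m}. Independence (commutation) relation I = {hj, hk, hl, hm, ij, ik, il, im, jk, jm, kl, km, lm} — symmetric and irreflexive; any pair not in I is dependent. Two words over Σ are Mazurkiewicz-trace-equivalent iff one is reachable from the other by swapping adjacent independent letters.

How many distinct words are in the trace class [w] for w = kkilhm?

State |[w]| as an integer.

180

0(k) covers ∅
1(k) covers 0:k
2(i) covers ∅
3(l) covers ∅
4(h) covers 2:i
5(m) covers ∅
floor of heap: 0:k, 2:i, 3:l, 5:m
completions by unplaced set U, small U first (add the entries for U minus each lowest piece of U):
  |U|=1: {1}:1  {3}:1  {4}:1  {5}:1
  |U|=2: {0,1}:1  {1,3}:2  {1,4}:2  {1,5}:2  {2,4}:1  {3,4}:2  {3,5}:2  {4,5}:2
  |U|=3: {0,1,3}:3  {0,1,4}:3  {0,1,5}:3  {1,2,4}:3  {1,3,4}:6  {1,3,5}:6  {1,4,5}:6  {2,3,4}:3  {2,4,5}:3  {3,4,5}:6
  |U|=4: {0,1,2,4}:6  {0,1,3,4}:12  {0,1,3,5}:12  {0,1,4,5}:12  {1,2,3,4}:12  {1,2,4,5}:12  {1,3,4,5}:24  {2,3,4,5}:12
  start at 0(k): 60
  start at 2(i): 60
  start at 3(l): 30
  start at 5(m): 30
sum over floor = 180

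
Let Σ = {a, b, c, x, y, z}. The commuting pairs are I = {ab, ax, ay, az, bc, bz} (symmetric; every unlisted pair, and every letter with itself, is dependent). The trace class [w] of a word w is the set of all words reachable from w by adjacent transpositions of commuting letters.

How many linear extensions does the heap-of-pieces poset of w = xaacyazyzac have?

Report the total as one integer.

0(x) covers ∅
1(a) covers ∅
2(a) covers 1:a
3(c) covers 0:x, 2:a
4(y) covers 3:c
5(a) covers 3:c
6(z) covers 4:y
7(y) covers 6:z
8(z) covers 7:y
9(a) covers 5:a
10(c) covers 8:z, 9:a
floor of heap: 0:x, 1:a
completions by unplaced set U, small U first (add the entries for U minus each lowest piece of U):
  |U|=1: {10}:1
  |U|=2: {8,10}:1  {9,10}:1
  |U|=3: {5,9,10}:1  {7,8,10}:1  {8,9,10}:2
  |U|=4: {5,8,9,10}:3  {6,7,8,10}:1  {7,8,9,10}:3
  |U|=5: {4,6,7,8,10}:1  {5,7,8,9,10}:6  {6,7,8,9,10}:4
  |U|=6: {4,6,7,8,9,10}:5  {5,6,7,8,9,10}:10
  |U|=7: {4,5,6,7,8,9,10}:15
  |U|=8: {3,4,5,6,7,8,9,10}:15
  |U|=9: {0,3,4,5,6,7,8,9,10}:15  {2,3,4,5,6,7,8,9,10}:15
  start at 0(x): 15
  start at 1(a): 30
sum over floor = 45

45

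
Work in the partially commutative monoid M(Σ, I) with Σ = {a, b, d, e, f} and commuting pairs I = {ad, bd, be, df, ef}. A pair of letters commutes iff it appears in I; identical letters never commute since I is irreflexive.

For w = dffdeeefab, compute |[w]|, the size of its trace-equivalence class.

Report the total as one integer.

56

0(d) covers ∅
1(f) covers ∅
2(f) covers 1:f
3(d) covers 0:d
4(e) covers 3:d
5(e) covers 4:e
6(e) covers 5:e
7(f) covers 2:f
8(a) covers 6:e, 7:f
9(b) covers 8:a
floor of heap: 0:d, 1:f
completions by unplaced set U, small U first (add the entries for U minus each lowest piece of U):
  |U|=1: {9}:1
  |U|=2: {8,9}:1
  |U|=3: {6,8,9}:1  {7,8,9}:1
  |U|=4: {2,7,8,9}:1  {5,6,8,9}:1  {6,7,8,9}:2
  |U|=5: {1,2,7,8,9}:1  {2,6,7,8,9}:3  {4,5,6,8,9}:1  {5,6,7,8,9}:3
  |U|=6: {1,2,6,7,8,9}:4  {2,5,6,7,8,9}:6  {3,4,5,6,8,9}:1  {4,5,6,7,8,9}:4
  |U|=7: {0,3,4,5,6,8,9}:1  {1,2,5,6,7,8,9}:10  {2,4,5,6,7,8,9}:10  {3,4,5,6,7,8,9}:5
  |U|=8: {0,3,4,5,6,7,8,9}:6  {1,2,4,5,6,7,8,9}:20  {2,3,4,5,6,7,8,9}:15
  start at 0(d): 35
  start at 1(f): 21
sum over floor = 56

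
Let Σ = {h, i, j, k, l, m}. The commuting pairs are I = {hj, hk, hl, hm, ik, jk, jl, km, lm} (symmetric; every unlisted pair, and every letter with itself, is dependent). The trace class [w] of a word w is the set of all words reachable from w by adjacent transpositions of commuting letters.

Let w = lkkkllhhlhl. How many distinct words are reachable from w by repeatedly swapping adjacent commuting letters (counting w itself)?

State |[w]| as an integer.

piece 0:l — minimal
piece 1:k rests on {0:l}
piece 2:k rests on {1:k}
piece 3:k rests on {2:k}
piece 4:l rests on {3:k}
piece 5:l rests on {4:l}
piece 6:h — minimal
piece 7:h rests on {6:h}
piece 8:l rests on {5:l}
piece 9:h rests on {7:h}
piece 10:l rests on {8:l}
minimal pieces: {0:l, 6:h}
ways to finish when only these pieces remain (= sum over removing one remaining piece with nothing left below it):
  1 left: {9}→1  {10}→1
  2 left: {7,9}→1  {8,10}→1  {9,10}→2
  3 left: {5,8,10}→1  {6,7,9}→1  {7,9,10}→3  {8,9,10}→3
  4 left: {4,5,8,10}→1  {5,8,9,10}→4  {6,7,9,10}→4  {7,8,9,10}→6
  5 left: {3,4,5,8,10}→1  {4,5,8,9,10}→5  {5,7,8,9,10}→10  {6,7,8,9,10}→10
  6 left: {2,3,4,5,8,10}→1  {3,4,5,8,9,10}→6  {4,5,7,8,9,10}→15  {5,6,7,8,9,10}→20
  7 left: {1,2,3,4,5,8,10}→1  {2,3,4,5,8,9,10}→7  {3,4,5,7,8,9,10}→21  {4,5,6,7,8,9,10}→35
  8 left: {0,1,2,3,4,5,8,10}→1  {1,2,3,4,5,8,9,10}→8  {2,3,4,5,7,8,9,10}→28  {3,4,5,6,7,8,9,10}→56
  9 left: {0,1,2,3,4,5,8,9,10}→9  {1,2,3,4,5,7,8,9,10}→36  {2,3,4,5,6,7,8,9,10}→84
  placing 0:l first → 120 extensions
  placing 6:h first → 45 extensions
total linear extensions = 165

165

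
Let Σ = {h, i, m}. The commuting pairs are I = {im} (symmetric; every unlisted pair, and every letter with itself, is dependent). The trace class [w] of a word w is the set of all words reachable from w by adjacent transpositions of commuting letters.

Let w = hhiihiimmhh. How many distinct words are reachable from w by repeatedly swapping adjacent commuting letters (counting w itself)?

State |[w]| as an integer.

#0=h has no predecessor
#1=h depends on [0:h]
#2=i depends on [1:h]
#3=i depends on [2:i]
#4=h depends on [3:i]
#5=i depends on [4:h]
#6=i depends on [5:i]
#7=m depends on [4:h]
#8=m depends on [7:m]
#9=h depends on [6:i, 8:m]
#10=h depends on [9:h]
sources: [0:h]
N(rest) = Σ N(rest − s) over sources s of rest; N(one piece) = 1:
  size 1 → [10]=1
  size 2 → [9,10]=1
  size 3 → [6,9,10]=1  [8,9,10]=1
  size 4 → [5,6,9,10]=1  [6,8,9,10]=2  [7,8,9,10]=1
  size 5 → [5,6,8,9,10]=3  [6,7,8,9,10]=3
  size 6 → [5,6,7,8,9,10]=6
  size 7 → [4,5,6,7,8,9,10]=6
  size 8 → [3,4,5,6,7,8,9,10]=6
  size 9 → [2,3,4,5,6,7,8,9,10]=6
  first=0(h) contributes 6

6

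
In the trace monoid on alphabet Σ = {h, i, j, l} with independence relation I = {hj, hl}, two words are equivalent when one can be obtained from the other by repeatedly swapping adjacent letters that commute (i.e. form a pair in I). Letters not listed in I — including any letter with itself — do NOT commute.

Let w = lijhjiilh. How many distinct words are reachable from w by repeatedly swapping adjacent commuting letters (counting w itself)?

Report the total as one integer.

6

#0=l has no predecessor
#1=i depends on [0:l]
#2=j depends on [1:i]
#3=h depends on [1:i]
#4=j depends on [2:j]
#5=i depends on [3:h, 4:j]
#6=i depends on [5:i]
#7=l depends on [6:i]
#8=h depends on [6:i]
sources: [0:l]
N(rest) = Σ N(rest − s) over sources s of rest; N(one piece) = 1:
  size 1 → [7]=1  [8]=1
  size 2 → [7,8]=2
  size 3 → [6,7,8]=2
  size 4 → [5,6,7,8]=2
  size 5 → [3,5,6,7,8]=2  [4,5,6,7,8]=2
  size 6 → [2,4,5,6,7,8]=2  [3,4,5,6,7,8]=4
  size 7 → [2,3,4,5,6,7,8]=6
  first=0(l) contributes 6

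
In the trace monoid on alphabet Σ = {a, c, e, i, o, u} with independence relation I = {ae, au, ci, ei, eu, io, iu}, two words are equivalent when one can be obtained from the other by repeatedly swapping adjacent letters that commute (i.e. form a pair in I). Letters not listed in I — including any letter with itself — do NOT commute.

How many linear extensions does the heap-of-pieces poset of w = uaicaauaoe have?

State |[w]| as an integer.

0(u) covers ∅
1(a) covers ∅
2(i) covers 1:a
3(c) covers 0:u, 1:a
4(a) covers 2:i, 3:c
5(a) covers 4:a
6(u) covers 3:c
7(a) covers 5:a
8(o) covers 6:u, 7:a
9(e) covers 8:o
floor of heap: 0:u, 1:a
completions by unplaced set U, small U first (add the entries for U minus each lowest piece of U):
  |U|=1: {9}:1
  |U|=2: {8,9}:1
  |U|=3: {6,8,9}:1  {7,8,9}:1
  |U|=4: {5,7,8,9}:1  {6,7,8,9}:2
  |U|=5: {4,5,7,8,9}:1  {5,6,7,8,9}:3
  |U|=6: {2,4,5,7,8,9}:1  {4,5,6,7,8,9}:4
  |U|=7: {2,4,5,6,7,8,9}:5  {3,4,5,6,7,8,9}:4
  |U|=8: {0,3,4,5,6,7,8,9}:4  {2,3,4,5,6,7,8,9}:9
  start at 0(u): 9
  start at 1(a): 13
sum over floor = 22

22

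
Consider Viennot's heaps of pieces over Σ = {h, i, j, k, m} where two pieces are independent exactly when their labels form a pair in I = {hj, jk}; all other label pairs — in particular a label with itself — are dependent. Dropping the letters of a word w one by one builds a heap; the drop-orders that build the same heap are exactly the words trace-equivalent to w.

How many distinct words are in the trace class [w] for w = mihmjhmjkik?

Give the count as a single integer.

4

drop 0:m onto floor
drop 1:i onto {0:m}
drop 2:h onto {1:i}
drop 3:m onto {2:h}
drop 4:j onto {3:m}
drop 5:h onto {3:m}
drop 6:m onto {4:j, 5:h}
drop 7:j onto {6:m}
drop 8:k onto {6:m}
drop 9:i onto {7:j, 8:k}
drop 10:k onto {9:i}
ground layer = {0:m}
drop-orders for the pieces not yet dropped (sum over which currently-grounded one goes next):
  1 to go: {10} 1
  2 to go: {9,10} 1
  3 to go: {7,9,10} 1  {8,9,10} 1
  4 to go: {7,8,9,10} 2
  5 to go: {6,7,8,9,10} 2
  6 to go: {4,6,7,8,9,10} 2  {5,6,7,8,9,10} 2
  7 to go: {4,5,6,7,8,9,10} 4
  8 to go: {3,4,5,6,7,8,9,10} 4
  9 to go: {2,3,4,5,6,7,8,9,10} 4
  if 0:m drops first: 4 orders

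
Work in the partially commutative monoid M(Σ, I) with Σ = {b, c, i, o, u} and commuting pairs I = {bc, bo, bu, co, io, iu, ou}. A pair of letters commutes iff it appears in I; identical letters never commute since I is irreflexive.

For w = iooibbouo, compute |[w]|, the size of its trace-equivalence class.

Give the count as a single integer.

630

drop 0:i onto floor
drop 1:o onto floor
drop 2:o onto {1:o}
drop 3:i onto {0:i}
drop 4:b onto {3:i}
drop 5:b onto {4:b}
drop 6:o onto {2:o}
drop 7:u onto floor
drop 8:o onto {6:o}
ground layer = {0:i, 1:o, 7:u}
drop-orders for the pieces not yet dropped (sum over which currently-grounded one goes next):
  1 to go: {5} 1  {7} 1  {8} 1
  2 to go: {4,5} 1  {5,7} 2  {5,8} 2  {6,8} 1  {7,8} 2
  3 to go: {2,6,8} 1  {3,4,5} 1  {4,5,7} 3  {4,5,8} 3  {5,6,8} 3  {5,7,8} 6  {6,7,8} 3
  4 to go: {0,3,4,5} 1  {1,2,6,8} 1  {2,5,6,8} 4  {2,6,7,8} 4  {3,4,5,7} 4  {3,4,5,8} 4  {4,5,6,8} 6  {4,5,7,8} 12  {5,6,7,8} 12
  5 to go: {0,3,4,5,7} 5  {0,3,4,5,8} 5  {1,2,5,6,8} 5  {1,2,6,7,8} 5  {2,4,5,6,8} 10  {2,5,6,7,8} 20  {3,4,5,6,8} 10  {3,4,5,7,8} 20  {4,5,6,7,8} 30
  6 to go: {0,3,4,5,6,8} 15  {0,3,4,5,7,8} 30  {1,2,4,5,6,8} 15  {1,2,5,6,7,8} 30  {2,3,4,5,6,8} 20  {2,4,5,6,7,8} 60  {3,4,5,6,7,8} 60
  7 to go: {0,2,3,4,5,6,8} 35  {0,3,4,5,6,7,8} 105  {1,2,3,4,5,6,8} 35  {1,2,4,5,6,7,8} 105  {2,3,4,5,6,7,8} 140
  if 0:i drops first: 280 orders
  if 1:o drops first: 280 orders
  if 7:u drops first: 70 orders
heap linearizations: 630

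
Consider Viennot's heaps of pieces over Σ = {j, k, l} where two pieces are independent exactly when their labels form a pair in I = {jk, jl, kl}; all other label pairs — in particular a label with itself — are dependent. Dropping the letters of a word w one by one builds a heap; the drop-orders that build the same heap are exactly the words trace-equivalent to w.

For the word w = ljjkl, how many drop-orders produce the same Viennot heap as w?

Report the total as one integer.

piece 0:l — minimal
piece 1:j — minimal
piece 2:j rests on {1:j}
piece 3:k — minimal
piece 4:l rests on {0:l}
minimal pieces: {0:l, 1:j, 3:k}
ways to finish when only these pieces remain (= sum over removing one remaining piece with nothing left below it):
  1 left: {2}→1  {3}→1  {4}→1
  2 left: {0,4}→1  {1,2}→1  {2,3}→2  {2,4}→2  {3,4}→2
  3 left: {0,2,4}→3  {0,3,4}→3  {1,2,3}→3  {1,2,4}→3  {2,3,4}→6
  placing 0:l first → 12 extensions
  placing 1:j first → 12 extensions
  placing 3:k first → 6 extensions
total linear extensions = 30

30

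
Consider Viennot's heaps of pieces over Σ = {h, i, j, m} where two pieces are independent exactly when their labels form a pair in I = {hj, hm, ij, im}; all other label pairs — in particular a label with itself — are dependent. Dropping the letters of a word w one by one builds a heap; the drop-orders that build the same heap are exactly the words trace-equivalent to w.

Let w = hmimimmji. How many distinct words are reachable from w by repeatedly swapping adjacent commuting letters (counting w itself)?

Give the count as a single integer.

drop 0:h onto floor
drop 1:m onto floor
drop 2:i onto {0:h}
drop 3:m onto {1:m}
drop 4:i onto {2:i}
drop 5:m onto {3:m}
drop 6:m onto {5:m}
drop 7:j onto {6:m}
drop 8:i onto {4:i}
ground layer = {0:h, 1:m}
drop-orders for the pieces not yet dropped (sum over which currently-grounded one goes next):
  1 to go: {7} 1  {8} 1
  2 to go: {4,8} 1  {6,7} 1  {7,8} 2
  3 to go: {2,4,8} 1  {4,7,8} 3  {5,6,7} 1  {6,7,8} 3
  4 to go: {0,2,4,8} 1  {2,4,7,8} 4  {3,5,6,7} 1  {4,6,7,8} 6  {5,6,7,8} 4
  5 to go: {0,2,4,7,8} 5  {1,3,5,6,7} 1  {2,4,6,7,8} 10  {3,5,6,7,8} 5  {4,5,6,7,8} 10
  6 to go: {0,2,4,6,7,8} 15  {1,3,5,6,7,8} 6  {2,4,5,6,7,8} 20  {3,4,5,6,7,8} 15
  7 to go: {0,2,4,5,6,7,8} 35  {1,3,4,5,6,7,8} 21  {2,3,4,5,6,7,8} 35
  if 0:h drops first: 56 orders
  if 1:m drops first: 70 orders
heap linearizations: 126

126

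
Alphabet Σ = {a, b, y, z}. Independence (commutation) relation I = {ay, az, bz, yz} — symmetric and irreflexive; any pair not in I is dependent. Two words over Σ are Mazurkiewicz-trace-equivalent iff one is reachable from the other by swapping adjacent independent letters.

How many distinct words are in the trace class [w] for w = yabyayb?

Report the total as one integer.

0(y) covers ∅
1(a) covers ∅
2(b) covers 0:y, 1:a
3(y) covers 2:b
4(a) covers 2:b
5(y) covers 3:y
6(b) covers 4:a, 5:y
floor of heap: 0:y, 1:a
completions by unplaced set U, small U first (add the entries for U minus each lowest piece of U):
  |U|=1: {6}:1
  |U|=2: {4,6}:1  {5,6}:1
  |U|=3: {3,5,6}:1  {4,5,6}:2
  |U|=4: {3,4,5,6}:3
  |U|=5: {2,3,4,5,6}:3
  start at 0(y): 3
  start at 1(a): 3
sum over floor = 6

6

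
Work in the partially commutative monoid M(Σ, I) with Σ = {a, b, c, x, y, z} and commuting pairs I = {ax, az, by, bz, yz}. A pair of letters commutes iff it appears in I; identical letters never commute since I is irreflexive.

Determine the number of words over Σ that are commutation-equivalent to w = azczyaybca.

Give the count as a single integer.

20

#0=a has no predecessor
#1=z has no predecessor
#2=c depends on [0:a, 1:z]
#3=z depends on [2:c]
#4=y depends on [2:c]
#5=a depends on [4:y]
#6=y depends on [5:a]
#7=b depends on [5:a]
#8=c depends on [3:z, 6:y, 7:b]
#9=a depends on [8:c]
sources: [0:a, 1:z]
N(rest) = Σ N(rest − s) over sources s of rest; N(one piece) = 1:
  size 1 → [9]=1
  size 2 → [8,9]=1
  size 3 → [3,8,9]=1  [6,8,9]=1  [7,8,9]=1
  size 4 → [3,6,8,9]=2  [3,7,8,9]=2  [6,7,8,9]=2
  size 5 → [3,6,7,8,9]=6  [5,6,7,8,9]=2
  size 6 → [3,5,6,7,8,9]=8  [4,5,6,7,8,9]=2
  size 7 → [3,4,5,6,7,8,9]=10
  size 8 → [2,3,4,5,6,7,8,9]=10
  first=0(a) contributes 10
  first=1(z) contributes 10
|[w]| = 20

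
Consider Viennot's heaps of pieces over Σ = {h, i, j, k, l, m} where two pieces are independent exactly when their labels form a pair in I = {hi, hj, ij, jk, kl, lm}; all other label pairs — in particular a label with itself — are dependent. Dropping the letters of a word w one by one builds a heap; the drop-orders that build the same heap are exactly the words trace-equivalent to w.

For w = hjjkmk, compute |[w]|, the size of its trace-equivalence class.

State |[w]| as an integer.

#0=h has no predecessor
#1=j has no predecessor
#2=j depends on [1:j]
#3=k depends on [0:h]
#4=m depends on [2:j, 3:k]
#5=k depends on [4:m]
sources: [0:h, 1:j]
N(rest) = Σ N(rest − s) over sources s of rest; N(one piece) = 1:
  size 1 → [5]=1
  size 2 → [4,5]=1
  size 3 → [2,4,5]=1  [3,4,5]=1
  size 4 → [0,3,4,5]=1  [1,2,4,5]=1  [2,3,4,5]=2
  first=0(h) contributes 3
  first=1(j) contributes 3
|[w]| = 6

6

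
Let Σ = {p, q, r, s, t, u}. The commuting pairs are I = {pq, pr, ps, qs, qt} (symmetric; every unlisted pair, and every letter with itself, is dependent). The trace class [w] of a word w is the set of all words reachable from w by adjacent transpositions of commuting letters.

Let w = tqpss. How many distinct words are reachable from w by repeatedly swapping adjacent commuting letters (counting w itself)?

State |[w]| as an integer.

#0=t has no predecessor
#1=q has no predecessor
#2=p depends on [0:t]
#3=s depends on [0:t]
#4=s depends on [3:s]
sources: [0:t, 1:q]
N(rest) = Σ N(rest − s) over sources s of rest; N(one piece) = 1:
  size 1 → [1]=1  [2]=1  [4]=1
  size 2 → [1,2]=2  [1,4]=2  [2,4]=2  [3,4]=1
  size 3 → [1,2,4]=6  [1,3,4]=3  [2,3,4]=3
  first=0(t) contributes 12
  first=1(q) contributes 3
|[w]| = 15

15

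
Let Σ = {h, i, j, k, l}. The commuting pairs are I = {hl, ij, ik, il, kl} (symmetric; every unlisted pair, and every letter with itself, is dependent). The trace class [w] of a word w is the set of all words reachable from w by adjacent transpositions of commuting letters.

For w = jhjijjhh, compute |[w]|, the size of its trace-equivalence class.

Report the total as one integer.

0(j) covers ∅
1(h) covers 0:j
2(j) covers 1:h
3(i) covers 1:h
4(j) covers 2:j
5(j) covers 4:j
6(h) covers 3:i, 5:j
7(h) covers 6:h
floor of heap: 0:j
completions by unplaced set U, small U first (add the entries for U minus each lowest piece of U):
  |U|=1: {7}:1
  |U|=2: {6,7}:1
  |U|=3: {3,6,7}:1  {5,6,7}:1
  |U|=4: {3,5,6,7}:2  {4,5,6,7}:1
  |U|=5: {2,4,5,6,7}:1  {3,4,5,6,7}:3
  |U|=6: {2,3,4,5,6,7}:4
  start at 0(j): 4

4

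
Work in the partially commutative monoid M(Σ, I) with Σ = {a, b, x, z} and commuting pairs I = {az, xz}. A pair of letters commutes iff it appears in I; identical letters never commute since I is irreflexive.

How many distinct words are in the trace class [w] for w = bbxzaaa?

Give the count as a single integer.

5

drop 0:b onto floor
drop 1:b onto {0:b}
drop 2:x onto {1:b}
drop 3:z onto {1:b}
drop 4:a onto {2:x}
drop 5:a onto {4:a}
drop 6:a onto {5:a}
ground layer = {0:b}
drop-orders for the pieces not yet dropped (sum over which currently-grounded one goes next):
  1 to go: {3} 1  {6} 1
  2 to go: {3,6} 2  {5,6} 1
  3 to go: {3,5,6} 3  {4,5,6} 1
  4 to go: {2,4,5,6} 1  {3,4,5,6} 4
  5 to go: {2,3,4,5,6} 5
  if 0:b drops first: 5 orders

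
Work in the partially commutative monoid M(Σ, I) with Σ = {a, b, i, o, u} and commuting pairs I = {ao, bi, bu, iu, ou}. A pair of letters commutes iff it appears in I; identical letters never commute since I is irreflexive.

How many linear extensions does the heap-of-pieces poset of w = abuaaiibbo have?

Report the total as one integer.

#0=a has no predecessor
#1=b depends on [0:a]
#2=u depends on [0:a]
#3=a depends on [1:b, 2:u]
#4=a depends on [3:a]
#5=i depends on [4:a]
#6=i depends on [5:i]
#7=b depends on [4:a]
#8=b depends on [7:b]
#9=o depends on [6:i, 8:b]
sources: [0:a]
N(rest) = Σ N(rest − s) over sources s of rest; N(one piece) = 1:
  size 1 → [9]=1
  size 2 → [6,9]=1  [8,9]=1
  size 3 → [5,6,9]=1  [6,8,9]=2  [7,8,9]=1
  size 4 → [5,6,8,9]=3  [6,7,8,9]=3
  size 5 → [5,6,7,8,9]=6
  size 6 → [4,5,6,7,8,9]=6
  size 7 → [3,4,5,6,7,8,9]=6
  size 8 → [1,3,4,5,6,7,8,9]=6  [2,3,4,5,6,7,8,9]=6
  first=0(a) contributes 12

12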